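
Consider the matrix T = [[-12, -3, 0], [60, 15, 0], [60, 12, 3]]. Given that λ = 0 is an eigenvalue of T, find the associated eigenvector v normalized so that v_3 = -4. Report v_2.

T = [[-12, -3, 0], [60, 15, 0], [60, 12, 3]].
Solving (T)v = 0 gives the eigenspace spanned by (1, -4, -4).
With v_3 = -4, v = (1, -4, -4), so v_2 = -4.

-4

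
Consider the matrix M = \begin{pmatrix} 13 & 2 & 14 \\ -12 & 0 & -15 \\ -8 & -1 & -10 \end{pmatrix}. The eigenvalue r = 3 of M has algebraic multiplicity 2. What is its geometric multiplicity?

1

M − 3I = [[10, 2, 14], [-12, -3, -15], [-8, -1, -13]].
This matrix has rank 2, so its null space has dimension 3 − 2 = 1.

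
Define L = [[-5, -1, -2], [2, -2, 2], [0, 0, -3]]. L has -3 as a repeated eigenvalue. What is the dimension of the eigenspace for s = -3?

L + 3I = [[-2, -1, -2], [2, 1, 2], [0, 0, 0]].
This matrix has rank 1, so its null space has dimension 3 − 1 = 2.

2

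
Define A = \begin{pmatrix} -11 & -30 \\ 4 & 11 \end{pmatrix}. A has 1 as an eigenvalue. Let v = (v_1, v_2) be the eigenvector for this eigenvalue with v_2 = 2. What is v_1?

A − 1I = [[-12, -30], [4, 10]].
Solving (A − 1I)v = 0 gives the eigenspace spanned by (-5, 2).
With v_2 = 2, v = (-5, 2), so v_1 = -5.

-5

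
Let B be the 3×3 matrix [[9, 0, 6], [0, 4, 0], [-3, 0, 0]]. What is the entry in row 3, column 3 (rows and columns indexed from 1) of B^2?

-18

Characteristic polynomial: r^3 - 13r^2 + 54r - 72 = (r - 6)(r - 4)(r - 3), so the eigenvalues are 3, 4, 6.
r=4: eigenvector (0, 1, 0).
r=3: eigenvector (1, 0, -1).
r=6: eigenvector (2, 0, -1).
P = [[0, 1, 2], [1, 0, 0], [0, -1, -1]], D = diag(4, 3, 6), P⁻¹ = [[0, 1, 0], [-1, 0, -2], [1, 0, 1]].
B² = P·diag(16, 9, 36)·P⁻¹ = [[63, 0, 54], [0, 16, 0], [-27, 0, -18]].
The requested entry is -18.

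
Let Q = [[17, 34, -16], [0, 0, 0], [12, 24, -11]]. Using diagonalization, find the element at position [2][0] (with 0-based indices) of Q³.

372

Characteristic polynomial: s^3 - 6s^2 + 5s = s(s - 5)(s - 1), so the eigenvalues are 0, 1, 5.
s=1: eigenvector (-1, 0, -1).
s=5: eigenvector (4, 0, 3).
s=0: eigenvector (-2, 1, 0).
P = [[-1, 4, -2], [0, 0, 1], [-1, 3, 0]], D = diag(1, 5, 0), P⁻¹ = [[3, 6, -4], [1, 2, -1], [0, 1, 0]].
Q³ = P·diag(1, 125, 0)·P⁻¹ = [[497, 994, -496], [0, 0, 0], [372, 744, -371]].
The requested entry is 372.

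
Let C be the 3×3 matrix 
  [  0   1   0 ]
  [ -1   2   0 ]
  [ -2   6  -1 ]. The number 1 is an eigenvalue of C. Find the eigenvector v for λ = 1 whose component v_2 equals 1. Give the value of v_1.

C − 1I = [[-1, 1, 0], [-1, 1, 0], [-2, 6, -2]].
Solving (C − 1I)v = 0 gives the eigenspace spanned by (1, 1, 2).
With v_2 = 1, v = (1, 1, 2), so v_1 = 1.

1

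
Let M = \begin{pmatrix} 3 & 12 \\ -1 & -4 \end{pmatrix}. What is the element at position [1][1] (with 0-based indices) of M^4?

Characteristic polynomial: r^2 + r = r(r + 1), so the eigenvalues are -1, 0.
r=0: eigenvector (4, -1).
r=-1: eigenvector (-3, 1).
P = [[4, -3], [-1, 1]], D = diag(0, -1), P⁻¹ = [[1, 3], [1, 4]].
M⁴ = P·diag(0, 1)·P⁻¹ = [[-3, -12], [1, 4]].
The requested entry is 4.

4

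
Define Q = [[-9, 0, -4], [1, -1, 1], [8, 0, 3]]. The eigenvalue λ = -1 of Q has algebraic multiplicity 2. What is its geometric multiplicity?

Q + 1I = [[-8, 0, -4], [1, 0, 1], [8, 0, 4]].
This matrix has rank 2, so its null space has dimension 3 − 2 = 1.

1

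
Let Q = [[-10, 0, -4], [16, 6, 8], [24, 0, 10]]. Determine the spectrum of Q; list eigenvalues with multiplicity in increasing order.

-2, 2, 6

Characteristic polynomial: p(s) = s^3 - 6s^2 - 4s + 24 = (s - 6)(s - 2)(s + 2).
Roots (with multiplicity): -2, 2, 6.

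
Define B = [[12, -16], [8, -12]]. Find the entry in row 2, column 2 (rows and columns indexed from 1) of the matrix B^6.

4096

Characteristic polynomial: r^2 - 16 = (r - 4)(r + 4), so the eigenvalues are -4, 4.
r=4: eigenvector (2, 1).
r=-4: eigenvector (-1, -1).
P = [[2, -1], [1, -1]], D = diag(4, -4), P⁻¹ = [[1, -1], [1, -2]].
B⁶ = P·diag(4096, 4096)·P⁻¹ = [[4096, 0], [0, 4096]].
The requested entry is 4096.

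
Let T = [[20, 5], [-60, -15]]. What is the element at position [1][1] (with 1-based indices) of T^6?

62500

Characteristic polynomial: μ^2 - 5μ = μ(μ - 5), so the eigenvalues are 0, 5.
μ=5: eigenvector (1, -3).
μ=0: eigenvector (-1, 4).
P = [[1, -1], [-3, 4]], D = diag(5, 0), P⁻¹ = [[4, 1], [3, 1]].
T⁶ = P·diag(15625, 0)·P⁻¹ = [[62500, 15625], [-187500, -46875]].
The requested entry is 62500.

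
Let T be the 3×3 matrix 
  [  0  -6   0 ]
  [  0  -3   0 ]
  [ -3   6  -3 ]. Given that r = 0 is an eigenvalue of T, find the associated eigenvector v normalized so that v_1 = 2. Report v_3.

T = [[0, -6, 0], [0, -3, 0], [-3, 6, -3]].
Solving (T)v = 0 gives the eigenspace spanned by (2, 0, -2).
With v_1 = 2, v = (2, 0, -2), so v_3 = -2.

-2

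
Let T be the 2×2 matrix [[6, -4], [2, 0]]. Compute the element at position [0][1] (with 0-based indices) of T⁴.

-480

Characteristic polynomial: s^2 - 6s + 8 = (s - 4)(s - 2), so the eigenvalues are 2, 4.
s=2: eigenvector (1, 1).
s=4: eigenvector (-2, -1).
P = [[1, -2], [1, -1]], D = diag(2, 4), P⁻¹ = [[-1, 2], [-1, 1]].
T⁴ = P·diag(16, 256)·P⁻¹ = [[496, -480], [240, -224]].
The requested entry is -480.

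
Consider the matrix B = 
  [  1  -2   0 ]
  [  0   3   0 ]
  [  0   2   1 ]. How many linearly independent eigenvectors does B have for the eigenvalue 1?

B − 1I = [[0, -2, 0], [0, 2, 0], [0, 2, 0]].
This matrix has rank 1, so its null space has dimension 3 − 1 = 2.

2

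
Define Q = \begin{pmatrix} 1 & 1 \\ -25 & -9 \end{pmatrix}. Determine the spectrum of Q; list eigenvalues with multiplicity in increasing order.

-4, -4

Characteristic polynomial: p(t) = t^2 + 8t + 16 = (t + 4)^2.
Roots (with multiplicity): -4, -4.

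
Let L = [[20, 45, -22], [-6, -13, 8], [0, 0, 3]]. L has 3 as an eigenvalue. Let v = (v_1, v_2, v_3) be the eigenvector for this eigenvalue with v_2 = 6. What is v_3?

L − 3I = [[17, 45, -22], [-6, -16, 8], [0, 0, 0]].
Solving (L − 3I)v = 0 gives the eigenspace spanned by (-12, 6, 3).
With v_2 = 6, v = (-12, 6, 3), so v_3 = 3.

3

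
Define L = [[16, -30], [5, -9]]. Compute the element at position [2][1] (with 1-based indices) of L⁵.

Characteristic polynomial: μ^2 - 7μ + 6 = (μ - 6)(μ - 1), so the eigenvalues are 1, 6.
μ=6: eigenvector (3, 1).
μ=1: eigenvector (2, 1).
P = [[3, 2], [1, 1]], D = diag(6, 1), P⁻¹ = [[1, -2], [-1, 3]].
L⁵ = P·diag(7776, 1)·P⁻¹ = [[23326, -46650], [7775, -15549]].
The requested entry is 7775.

7775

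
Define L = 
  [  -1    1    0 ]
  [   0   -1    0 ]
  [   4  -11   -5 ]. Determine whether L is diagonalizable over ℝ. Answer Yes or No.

No

Characteristic polynomial: p(t) = t^3 + 7t^2 + 11t + 5 = (t + 1)^2(t + 5).
t = -1 has algebraic multiplicity 2; rank(L + 1I) = 2, so geometric multiplicity = 1.
Geometric multiplicity < algebraic multiplicity, so L is not diagonalizable.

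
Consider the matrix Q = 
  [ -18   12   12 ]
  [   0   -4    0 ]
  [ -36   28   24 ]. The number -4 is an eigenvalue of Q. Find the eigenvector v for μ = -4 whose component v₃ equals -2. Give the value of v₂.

2

Q + 4I = [[-14, 12, 12], [0, 0, 0], [-36, 28, 28]].
Solving (Q + 4I)v = 0 gives the eigenspace spanned by (0, 2, -2).
With v₃ = -2, v = (0, 2, -2), so v₂ = 2.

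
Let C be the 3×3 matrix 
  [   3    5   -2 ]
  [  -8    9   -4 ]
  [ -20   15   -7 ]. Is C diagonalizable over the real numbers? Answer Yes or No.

No

Characteristic polynomial: p(s) = s^3 - 5s^2 + 3s + 9 = (s - 3)^2(s + 1).
s = 3 has algebraic multiplicity 2; rank(C − 3I) = 2, so geometric multiplicity = 1.
Geometric multiplicity < algebraic multiplicity, so C is not diagonalizable.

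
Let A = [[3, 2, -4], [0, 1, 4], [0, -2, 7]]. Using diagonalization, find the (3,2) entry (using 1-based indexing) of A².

Characteristic polynomial: μ^3 - 11μ^2 + 39μ - 45 = (μ - 5)(μ - 3)^2, so the eigenvalues are 3, 3, 5.
μ=3: eigenvector (-3, 2, 1).
μ=5: eigenvector (1, -1, -1).
μ=3: eigenvector (1, 0, 0).
P = [[-3, 1, 1], [2, -1, 0], [1, -1, 0]], D = diag(3, 5, 3), P⁻¹ = [[0, 1, -1], [0, 1, -2], [1, 2, -1]].
A² = P·diag(9, 25, 9)·P⁻¹ = [[9, 16, -32], [0, -7, 32], [0, -16, 41]].
The requested entry is -16.

-16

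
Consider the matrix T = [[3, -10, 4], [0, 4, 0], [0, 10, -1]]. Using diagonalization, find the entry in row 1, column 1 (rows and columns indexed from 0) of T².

Characteristic polynomial: s^3 - 6s^2 + 5s + 12 = (s - 4)(s - 3)(s + 1), so the eigenvalues are -1, 3, 4.
s=3: eigenvector (1, 0, 0).
s=-1: eigenvector (-1, 0, 1).
s=4: eigenvector (-2, 1, 2).
P = [[1, -1, -2], [0, 0, 1], [0, 1, 2]], D = diag(3, -1, 4), P⁻¹ = [[1, 0, 1], [0, -2, 1], [0, 1, 0]].
T² = P·diag(9, 1, 16)·P⁻¹ = [[9, -30, 8], [0, 16, 0], [0, 30, 1]].
The requested entry is 16.

16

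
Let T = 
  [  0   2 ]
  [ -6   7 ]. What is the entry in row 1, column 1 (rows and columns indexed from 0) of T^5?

Characteristic polynomial: λ^2 - 7λ + 12 = (λ - 4)(λ - 3), so the eigenvalues are 3, 4.
λ=3: eigenvector (2, 3).
λ=4: eigenvector (-1, -2).
P = [[2, -1], [3, -2]], D = diag(3, 4), P⁻¹ = [[2, -1], [3, -2]].
T⁵ = P·diag(243, 1024)·P⁻¹ = [[-2100, 1562], [-4686, 3367]].
The requested entry is 3367.

3367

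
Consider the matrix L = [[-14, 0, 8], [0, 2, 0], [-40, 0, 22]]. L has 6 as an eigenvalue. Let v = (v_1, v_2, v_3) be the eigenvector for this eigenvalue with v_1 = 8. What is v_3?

L − 6I = [[-20, 0, 8], [0, -4, 0], [-40, 0, 16]].
Solving (L − 6I)v = 0 gives the eigenspace spanned by (8, 0, 20).
With v_1 = 8, v = (8, 0, 20), so v_3 = 20.

20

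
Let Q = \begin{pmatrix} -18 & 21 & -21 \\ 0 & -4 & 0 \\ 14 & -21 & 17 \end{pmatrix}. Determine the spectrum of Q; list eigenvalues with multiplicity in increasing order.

-4, -4, 3

Characteristic polynomial: p(t) = t^3 + 5t^2 - 8t - 48 = (t - 3)(t + 4)^2.
Roots (with multiplicity): -4, -4, 3.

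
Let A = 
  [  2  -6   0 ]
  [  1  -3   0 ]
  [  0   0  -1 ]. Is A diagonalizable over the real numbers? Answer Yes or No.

Characteristic polynomial: p(r) = r^3 + 2r^2 + r = r(r + 1)^2.
r = -1 has algebraic multiplicity 2; rank(A + 1I) = 1, so geometric multiplicity = 2.
Every eigenvalue has geometric = algebraic multiplicity, so A is diagonalizable.

Yes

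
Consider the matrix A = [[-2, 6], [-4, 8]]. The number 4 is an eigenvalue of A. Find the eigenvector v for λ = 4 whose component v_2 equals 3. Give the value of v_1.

A − 4I = [[-6, 6], [-4, 4]].
Solving (A − 4I)v = 0 gives the eigenspace spanned by (3, 3).
With v_2 = 3, v = (3, 3), so v_1 = 3.

3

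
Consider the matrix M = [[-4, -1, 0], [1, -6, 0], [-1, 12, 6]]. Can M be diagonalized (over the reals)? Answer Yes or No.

No

Characteristic polynomial: p(r) = r^3 + 4r^2 - 35r - 150 = (r - 6)(r + 5)^2.
r = -5 has algebraic multiplicity 2; rank(M + 5I) = 2, so geometric multiplicity = 1.
Geometric multiplicity < algebraic multiplicity, so M is not diagonalizable.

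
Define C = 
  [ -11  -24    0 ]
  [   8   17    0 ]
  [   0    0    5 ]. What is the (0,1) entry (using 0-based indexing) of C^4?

-3744

Characteristic polynomial: μ^3 - 11μ^2 + 35μ - 25 = (μ - 5)^2(μ - 1), so the eigenvalues are 1, 5, 5.
μ=5: eigenvector (-3, 2, 0).
μ=1: eigenvector (-2, 1, 0).
μ=5: eigenvector (0, 0, 1).
P = [[-3, -2, 0], [2, 1, 0], [0, 0, 1]], D = diag(5, 1, 5), P⁻¹ = [[1, 2, 0], [-2, -3, 0], [0, 0, 1]].
C⁴ = P·diag(625, 1, 625)·P⁻¹ = [[-1871, -3744, 0], [1248, 2497, 0], [0, 0, 625]].
The requested entry is -3744.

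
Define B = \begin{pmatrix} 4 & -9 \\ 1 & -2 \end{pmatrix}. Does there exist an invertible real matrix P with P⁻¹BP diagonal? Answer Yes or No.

Characteristic polynomial: p(t) = t^2 - 2t + 1 = (t - 1)^2.
t = 1 has algebraic multiplicity 2; rank(B − 1I) = 1, so geometric multiplicity = 1.
Geometric multiplicity < algebraic multiplicity, so B is not diagonalizable.

No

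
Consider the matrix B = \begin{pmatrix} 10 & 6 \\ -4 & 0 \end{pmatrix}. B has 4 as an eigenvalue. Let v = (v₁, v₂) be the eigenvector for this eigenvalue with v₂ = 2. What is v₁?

B − 4I = [[6, 6], [-4, -4]].
Solving (B − 4I)v = 0 gives the eigenspace spanned by (-2, 2).
With v₂ = 2, v = (-2, 2), so v₁ = -2.

-2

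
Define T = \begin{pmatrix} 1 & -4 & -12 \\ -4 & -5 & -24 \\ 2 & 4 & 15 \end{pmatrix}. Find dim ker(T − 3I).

2

T − 3I = [[-2, -4, -12], [-4, -8, -24], [2, 4, 12]].
This matrix has rank 1, so its null space has dimension 3 − 1 = 2.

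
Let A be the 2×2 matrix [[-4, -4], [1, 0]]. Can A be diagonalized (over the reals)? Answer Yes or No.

No

Characteristic polynomial: p(λ) = λ^2 + 4λ + 4 = (λ + 2)^2.
λ = -2 has algebraic multiplicity 2; rank(A + 2I) = 1, so geometric multiplicity = 1.
Geometric multiplicity < algebraic multiplicity, so A is not diagonalizable.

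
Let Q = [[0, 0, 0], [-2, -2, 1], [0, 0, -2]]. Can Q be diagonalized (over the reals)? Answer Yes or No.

Characteristic polynomial: p(t) = t^3 + 4t^2 + 4t = t(t + 2)^2.
t = -2 has algebraic multiplicity 2; rank(Q + 2I) = 2, so geometric multiplicity = 1.
Geometric multiplicity < algebraic multiplicity, so Q is not diagonalizable.

No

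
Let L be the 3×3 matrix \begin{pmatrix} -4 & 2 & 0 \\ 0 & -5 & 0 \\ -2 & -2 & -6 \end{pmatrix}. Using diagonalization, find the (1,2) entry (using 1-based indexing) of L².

-18

Characteristic polynomial: s^3 + 15s^2 + 74s + 120 = (s + 4)(s + 5)(s + 6), so the eigenvalues are -6, -5, -4.
s=-6: eigenvector (0, 0, 1).
s=-5: eigenvector (-2, 1, 2).
s=-4: eigenvector (1, 0, -1).
P = [[0, -2, 1], [0, 1, 0], [1, 2, -1]], D = diag(-6, -5, -4), P⁻¹ = [[1, 0, 1], [0, 1, 0], [1, 2, 0]].
L² = P·diag(36, 25, 16)·P⁻¹ = [[16, -18, 0], [0, 25, 0], [20, 18, 36]].
The requested entry is -18.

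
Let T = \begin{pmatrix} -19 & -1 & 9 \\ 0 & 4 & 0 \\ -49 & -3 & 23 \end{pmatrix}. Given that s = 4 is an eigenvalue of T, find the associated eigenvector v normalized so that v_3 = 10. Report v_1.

4

T − 4I = [[-23, -1, 9], [0, 0, 0], [-49, -3, 19]].
Solving (T − 4I)v = 0 gives the eigenspace spanned by (4, -2, 10).
With v_3 = 10, v = (4, -2, 10), so v_1 = 4.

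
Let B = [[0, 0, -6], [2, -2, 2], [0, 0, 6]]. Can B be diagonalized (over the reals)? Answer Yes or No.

Yes

Characteristic polynomial: p(λ) = λ^3 - 4λ^2 - 12λ = λ(λ - 6)(λ + 2).
All 3 eigenvalues are distinct, so B is diagonalizable.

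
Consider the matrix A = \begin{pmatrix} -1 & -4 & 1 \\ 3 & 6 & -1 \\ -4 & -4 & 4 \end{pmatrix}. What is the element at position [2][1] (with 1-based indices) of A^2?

Characteristic polynomial: λ^3 - 9λ^2 + 26λ - 24 = (λ - 4)(λ - 3)(λ - 2), so the eigenvalues are 2, 3, 4.
λ=3: eigenvector (1, -1, 0).
λ=2: eigenvector (2, -1, 2).
λ=4: eigenvector (1, -1, 1).
P = [[1, 2, 1], [-1, -1, -1], [0, 2, 1]], D = diag(3, 2, 4), P⁻¹ = [[1, 0, -1], [1, 1, 0], [-2, -2, 1]].
A² = P·diag(9, 4, 16)·P⁻¹ = [[-15, -24, 7], [19, 28, -7], [-24, -24, 16]].
The requested entry is 19.

19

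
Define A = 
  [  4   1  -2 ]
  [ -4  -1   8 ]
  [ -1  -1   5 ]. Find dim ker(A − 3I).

2

A − 3I = [[1, 1, -2], [-4, -4, 8], [-1, -1, 2]].
This matrix has rank 1, so its null space has dimension 3 − 1 = 2.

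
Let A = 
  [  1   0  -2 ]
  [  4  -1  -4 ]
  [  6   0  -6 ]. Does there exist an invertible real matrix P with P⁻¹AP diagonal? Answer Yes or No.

Yes

Characteristic polynomial: p(μ) = μ^3 + 6μ^2 + 11μ + 6 = (μ + 1)(μ + 2)(μ + 3).
All 3 eigenvalues are distinct, so A is diagonalizable.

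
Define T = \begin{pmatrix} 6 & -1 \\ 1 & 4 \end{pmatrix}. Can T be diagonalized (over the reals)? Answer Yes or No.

Characteristic polynomial: p(r) = r^2 - 10r + 25 = (r - 5)^2.
r = 5 has algebraic multiplicity 2; rank(T − 5I) = 1, so geometric multiplicity = 1.
Geometric multiplicity < algebraic multiplicity, so T is not diagonalizable.

No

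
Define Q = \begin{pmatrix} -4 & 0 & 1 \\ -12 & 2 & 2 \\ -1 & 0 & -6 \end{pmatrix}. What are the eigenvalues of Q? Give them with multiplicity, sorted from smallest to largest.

Characteristic polynomial: p(μ) = μ^3 + 8μ^2 + 5μ - 50 = (μ - 2)(μ + 5)^2.
Roots (with multiplicity): -5, -5, 2.

-5, -5, 2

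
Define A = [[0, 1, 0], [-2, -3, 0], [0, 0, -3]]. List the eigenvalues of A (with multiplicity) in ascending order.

-3, -2, -1

Characteristic polynomial: p(λ) = λ^3 + 6λ^2 + 11λ + 6 = (λ + 1)(λ + 2)(λ + 3).
Roots (with multiplicity): -3, -2, -1.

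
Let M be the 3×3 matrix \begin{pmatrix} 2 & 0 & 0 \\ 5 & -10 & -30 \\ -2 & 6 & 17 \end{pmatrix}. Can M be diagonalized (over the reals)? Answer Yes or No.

No

Characteristic polynomial: p(μ) = μ^3 - 9μ^2 + 24μ - 20 = (μ - 5)(μ - 2)^2.
μ = 2 has algebraic multiplicity 2; rank(M − 2I) = 2, so geometric multiplicity = 1.
Geometric multiplicity < algebraic multiplicity, so M is not diagonalizable.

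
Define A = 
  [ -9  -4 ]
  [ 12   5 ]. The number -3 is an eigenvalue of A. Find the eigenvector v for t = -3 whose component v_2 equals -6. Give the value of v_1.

4

A + 3I = [[-6, -4], [12, 8]].
Solving (A + 3I)v = 0 gives the eigenspace spanned by (4, -6).
With v_2 = -6, v = (4, -6), so v_1 = 4.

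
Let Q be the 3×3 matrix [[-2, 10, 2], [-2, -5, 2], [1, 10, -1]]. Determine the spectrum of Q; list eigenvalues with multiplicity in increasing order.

-5, -3, 0

Characteristic polynomial: p(r) = r^3 + 8r^2 + 15r = r(r + 3)(r + 5).
Roots (with multiplicity): -5, -3, 0.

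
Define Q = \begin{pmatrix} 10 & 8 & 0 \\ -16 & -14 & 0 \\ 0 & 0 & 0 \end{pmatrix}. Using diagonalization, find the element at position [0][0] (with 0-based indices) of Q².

-28

Characteristic polynomial: μ^3 + 4μ^2 - 12μ = μ(μ - 2)(μ + 6), so the eigenvalues are -6, 0, 2.
μ=-6: eigenvector (-1, 2, 0).
μ=2: eigenvector (-1, 1, 0).
μ=0: eigenvector (0, 0, 1).
P = [[-1, -1, 0], [2, 1, 0], [0, 0, 1]], D = diag(-6, 2, 0), P⁻¹ = [[1, 1, 0], [-2, -1, 0], [0, 0, 1]].
Q² = P·diag(36, 4, 0)·P⁻¹ = [[-28, -32, 0], [64, 68, 0], [0, 0, 0]].
The requested entry is -28.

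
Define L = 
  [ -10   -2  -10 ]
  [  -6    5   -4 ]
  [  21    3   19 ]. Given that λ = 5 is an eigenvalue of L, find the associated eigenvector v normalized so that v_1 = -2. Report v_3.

3

L − 5I = [[-15, -2, -10], [-6, 0, -4], [21, 3, 14]].
Solving (L − 5I)v = 0 gives the eigenspace spanned by (-2, 0, 3).
With v_1 = -2, v = (-2, 0, 3), so v_3 = 3.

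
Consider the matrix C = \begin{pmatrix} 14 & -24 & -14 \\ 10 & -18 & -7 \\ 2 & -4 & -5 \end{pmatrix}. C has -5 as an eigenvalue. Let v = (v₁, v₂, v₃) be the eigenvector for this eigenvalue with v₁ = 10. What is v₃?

5

C + 5I = [[19, -24, -14], [10, -13, -7], [2, -4, 0]].
Solving (C + 5I)v = 0 gives the eigenspace spanned by (10, 5, 5).
With v₁ = 10, v = (10, 5, 5), so v₃ = 5.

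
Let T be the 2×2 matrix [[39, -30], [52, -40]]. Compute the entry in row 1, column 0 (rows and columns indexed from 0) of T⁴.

Characteristic polynomial: μ^2 + μ = μ(μ + 1), so the eigenvalues are -1, 0.
μ=0: eigenvector (10, 13).
μ=-1: eigenvector (3, 4).
P = [[10, 3], [13, 4]], D = diag(0, -1), P⁻¹ = [[4, -3], [-13, 10]].
T⁴ = P·diag(0, 1)·P⁻¹ = [[-39, 30], [-52, 40]].
The requested entry is -52.

-52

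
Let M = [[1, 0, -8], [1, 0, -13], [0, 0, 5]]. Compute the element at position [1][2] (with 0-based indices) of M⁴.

Characteristic polynomial: r^3 - 6r^2 + 5r = r(r - 5)(r - 1), so the eigenvalues are 0, 1, 5.
r=1: eigenvector (1, 1, 0).
r=0: eigenvector (0, 1, 0).
r=5: eigenvector (-2, -3, 1).
P = [[1, 0, -2], [1, 1, -3], [0, 0, 1]], D = diag(1, 0, 5), P⁻¹ = [[1, 0, 2], [-1, 1, 1], [0, 0, 1]].
M⁴ = P·diag(1, 0, 625)·P⁻¹ = [[1, 0, -1248], [1, 0, -1873], [0, 0, 625]].
The requested entry is -1873.

-1873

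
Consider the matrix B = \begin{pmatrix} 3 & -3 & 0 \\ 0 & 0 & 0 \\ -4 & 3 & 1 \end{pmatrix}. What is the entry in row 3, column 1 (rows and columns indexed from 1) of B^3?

-52

Characteristic polynomial: r^3 - 4r^2 + 3r = r(r - 3)(r - 1), so the eigenvalues are 0, 1, 3.
r=3: eigenvector (1, 0, -2).
r=1: eigenvector (0, 0, 1).
r=0: eigenvector (1, 1, 1).
P = [[1, 0, 1], [0, 0, 1], [-2, 1, 1]], D = diag(3, 1, 0), P⁻¹ = [[1, -1, 0], [2, -3, 1], [0, 1, 0]].
B³ = P·diag(27, 1, 0)·P⁻¹ = [[27, -27, 0], [0, 0, 0], [-52, 51, 1]].
The requested entry is -52.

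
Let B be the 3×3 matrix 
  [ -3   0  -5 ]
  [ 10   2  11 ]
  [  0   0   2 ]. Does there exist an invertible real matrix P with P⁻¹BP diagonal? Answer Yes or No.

Characteristic polynomial: p(r) = r^3 - r^2 - 8r + 12 = (r - 2)^2(r + 3).
r = 2 has algebraic multiplicity 2; rank(B − 2I) = 2, so geometric multiplicity = 1.
Geometric multiplicity < algebraic multiplicity, so B is not diagonalizable.

No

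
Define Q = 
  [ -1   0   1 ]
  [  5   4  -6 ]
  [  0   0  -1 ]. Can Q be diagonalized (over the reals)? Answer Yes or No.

No

Characteristic polynomial: p(t) = t^3 - 2t^2 - 7t - 4 = (t - 4)(t + 1)^2.
t = -1 has algebraic multiplicity 2; rank(Q + 1I) = 2, so geometric multiplicity = 1.
Geometric multiplicity < algebraic multiplicity, so Q is not diagonalizable.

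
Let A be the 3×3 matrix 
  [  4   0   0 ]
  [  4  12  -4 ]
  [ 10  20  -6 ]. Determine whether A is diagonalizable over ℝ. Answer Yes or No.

Characteristic polynomial: p(r) = r^3 - 10r^2 + 32r - 32 = (r - 4)^2(r - 2).
r = 4 has algebraic multiplicity 2; rank(A − 4I) = 1, so geometric multiplicity = 2.
Every eigenvalue has geometric = algebraic multiplicity, so A is diagonalizable.

Yes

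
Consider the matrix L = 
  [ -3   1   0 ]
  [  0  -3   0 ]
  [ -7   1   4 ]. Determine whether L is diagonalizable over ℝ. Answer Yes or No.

No

Characteristic polynomial: p(λ) = λ^3 + 2λ^2 - 15λ - 36 = (λ - 4)(λ + 3)^2.
λ = -3 has algebraic multiplicity 2; rank(L + 3I) = 2, so geometric multiplicity = 1.
Geometric multiplicity < algebraic multiplicity, so L is not diagonalizable.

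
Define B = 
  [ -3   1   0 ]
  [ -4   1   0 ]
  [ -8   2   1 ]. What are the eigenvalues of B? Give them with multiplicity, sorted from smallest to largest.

Characteristic polynomial: p(t) = t^3 + t^2 - t - 1 = (t - 1)(t + 1)^2.
Roots (with multiplicity): -1, -1, 1.

-1, -1, 1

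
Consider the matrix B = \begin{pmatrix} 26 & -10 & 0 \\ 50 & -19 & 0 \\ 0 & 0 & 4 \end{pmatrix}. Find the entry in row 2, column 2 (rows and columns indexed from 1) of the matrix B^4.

-5179

Characteristic polynomial: μ^3 - 11μ^2 + 34μ - 24 = (μ - 6)(μ - 4)(μ - 1), so the eigenvalues are 1, 4, 6.
μ=4: eigenvector (0, 0, 1).
μ=1: eigenvector (2, 5, 0).
μ=6: eigenvector (1, 2, 0).
P = [[0, 2, 1], [0, 5, 2], [1, 0, 0]], D = diag(4, 1, 6), P⁻¹ = [[0, 0, 1], [-2, 1, 0], [5, -2, 0]].
B⁴ = P·diag(256, 1, 1296)·P⁻¹ = [[6476, -2590, 0], [12950, -5179, 0], [0, 0, 256]].
The requested entry is -5179.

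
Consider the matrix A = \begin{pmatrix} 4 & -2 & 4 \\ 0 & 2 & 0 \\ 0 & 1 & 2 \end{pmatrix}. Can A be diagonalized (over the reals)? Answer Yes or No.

No

Characteristic polynomial: p(λ) = λ^3 - 8λ^2 + 20λ - 16 = (λ - 4)(λ - 2)^2.
λ = 2 has algebraic multiplicity 2; rank(A − 2I) = 2, so geometric multiplicity = 1.
Geometric multiplicity < algebraic multiplicity, so A is not diagonalizable.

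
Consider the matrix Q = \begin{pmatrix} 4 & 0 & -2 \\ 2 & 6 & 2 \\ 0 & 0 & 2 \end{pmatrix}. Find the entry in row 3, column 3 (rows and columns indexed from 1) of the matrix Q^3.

8

Characteristic polynomial: λ^3 - 12λ^2 + 44λ - 48 = (λ - 6)(λ - 4)(λ - 2), so the eigenvalues are 2, 4, 6.
λ=4: eigenvector (1, -1, 0).
λ=6: eigenvector (0, 1, 0).
λ=2: eigenvector (1, -1, 1).
P = [[1, 0, 1], [-1, 1, -1], [0, 0, 1]], D = diag(4, 6, 2), P⁻¹ = [[1, 0, -1], [1, 1, 0], [0, 0, 1]].
Q³ = P·diag(64, 216, 8)·P⁻¹ = [[64, 0, -56], [152, 216, 56], [0, 0, 8]].
The requested entry is 8.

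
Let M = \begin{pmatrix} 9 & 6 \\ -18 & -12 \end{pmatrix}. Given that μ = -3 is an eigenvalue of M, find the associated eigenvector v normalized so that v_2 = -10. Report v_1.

M + 3I = [[12, 6], [-18, -9]].
Solving (M + 3I)v = 0 gives the eigenspace spanned by (5, -10).
With v_2 = -10, v = (5, -10), so v_1 = 5.

5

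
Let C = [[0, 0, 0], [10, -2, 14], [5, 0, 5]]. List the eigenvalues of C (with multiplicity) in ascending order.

Characteristic polynomial: p(s) = s^3 - 3s^2 - 10s = s(s - 5)(s + 2).
Roots (with multiplicity): -2, 0, 5.

-2, 0, 5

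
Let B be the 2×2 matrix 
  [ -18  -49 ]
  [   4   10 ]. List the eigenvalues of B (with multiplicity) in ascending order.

Characteristic polynomial: p(s) = s^2 + 8s + 16 = (s + 4)^2.
Roots (with multiplicity): -4, -4.

-4, -4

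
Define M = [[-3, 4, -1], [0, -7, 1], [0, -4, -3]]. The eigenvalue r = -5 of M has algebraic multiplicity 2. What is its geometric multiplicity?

1

M + 5I = [[2, 4, -1], [0, -2, 1], [0, -4, 2]].
This matrix has rank 2, so its null space has dimension 3 − 2 = 1.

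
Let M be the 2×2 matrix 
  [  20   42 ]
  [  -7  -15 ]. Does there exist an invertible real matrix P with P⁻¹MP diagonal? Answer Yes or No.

Yes

Characteristic polynomial: p(μ) = μ^2 - 5μ - 6 = (μ - 6)(μ + 1).
All 2 eigenvalues are distinct, so M is diagonalizable.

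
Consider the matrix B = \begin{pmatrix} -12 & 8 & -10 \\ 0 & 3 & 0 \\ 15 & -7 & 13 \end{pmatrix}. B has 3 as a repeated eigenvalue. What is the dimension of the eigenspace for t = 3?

1

B − 3I = [[-15, 8, -10], [0, 0, 0], [15, -7, 10]].
This matrix has rank 2, so its null space has dimension 3 − 2 = 1.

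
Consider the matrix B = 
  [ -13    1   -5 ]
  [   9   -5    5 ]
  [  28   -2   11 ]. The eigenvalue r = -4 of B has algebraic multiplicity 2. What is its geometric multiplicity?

B + 4I = [[-9, 1, -5], [9, -1, 5], [28, -2, 15]].
This matrix has rank 2, so its null space has dimension 3 − 2 = 1.

1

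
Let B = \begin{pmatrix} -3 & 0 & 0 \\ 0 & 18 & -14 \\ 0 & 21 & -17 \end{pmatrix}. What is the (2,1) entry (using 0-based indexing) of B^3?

Characteristic polynomial: λ^3 + 2λ^2 - 15λ - 36 = (λ - 4)(λ + 3)^2, so the eigenvalues are -3, -3, 4.
λ=-3: eigenvector (1, 0, 0).
λ=-3: eigenvector (0, 2, 3).
λ=4: eigenvector (0, 1, 1).
P = [[1, 0, 0], [0, 2, 1], [0, 3, 1]], D = diag(-3, -3, 4), P⁻¹ = [[1, 0, 0], [0, -1, 1], [0, 3, -2]].
B³ = P·diag(-27, -27, 64)·P⁻¹ = [[-27, 0, 0], [0, 246, -182], [0, 273, -209]].
The requested entry is 273.

273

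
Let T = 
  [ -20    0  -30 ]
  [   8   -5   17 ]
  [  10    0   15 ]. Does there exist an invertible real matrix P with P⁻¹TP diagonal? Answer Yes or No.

Characteristic polynomial: p(μ) = μ^3 + 10μ^2 + 25μ = μ(μ + 5)^2.
μ = -5 has algebraic multiplicity 2; rank(T + 5I) = 2, so geometric multiplicity = 1.
Geometric multiplicity < algebraic multiplicity, so T is not diagonalizable.

No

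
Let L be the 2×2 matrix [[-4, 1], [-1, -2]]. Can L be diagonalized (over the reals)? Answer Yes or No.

No

Characteristic polynomial: p(r) = r^2 + 6r + 9 = (r + 3)^2.
r = -3 has algebraic multiplicity 2; rank(L + 3I) = 1, so geometric multiplicity = 1.
Geometric multiplicity < algebraic multiplicity, so L is not diagonalizable.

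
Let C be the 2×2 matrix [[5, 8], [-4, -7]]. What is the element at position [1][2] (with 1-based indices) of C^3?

Characteristic polynomial: r^2 + 2r - 3 = (r - 1)(r + 3), so the eigenvalues are -3, 1.
r=-3: eigenvector (-1, 1).
r=1: eigenvector (-2, 1).
P = [[-1, -2], [1, 1]], D = diag(-3, 1), P⁻¹ = [[1, 2], [-1, -1]].
C³ = P·diag(-27, 1)·P⁻¹ = [[29, 56], [-28, -55]].
The requested entry is 56.

56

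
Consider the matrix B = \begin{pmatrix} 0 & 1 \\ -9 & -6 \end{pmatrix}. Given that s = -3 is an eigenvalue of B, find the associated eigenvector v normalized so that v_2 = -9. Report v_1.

B + 3I = [[3, 1], [-9, -3]].
Solving (B + 3I)v = 0 gives the eigenspace spanned by (3, -9).
With v_2 = -9, v = (3, -9), so v_1 = 3.

3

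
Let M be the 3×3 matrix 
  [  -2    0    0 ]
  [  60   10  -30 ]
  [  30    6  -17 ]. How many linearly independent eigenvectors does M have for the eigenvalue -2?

M + 2I = [[0, 0, 0], [60, 12, -30], [30, 6, -15]].
This matrix has rank 1, so its null space has dimension 3 − 1 = 2.

2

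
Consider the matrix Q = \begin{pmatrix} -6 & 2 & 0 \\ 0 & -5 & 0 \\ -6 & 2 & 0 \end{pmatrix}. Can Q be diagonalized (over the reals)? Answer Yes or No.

Yes

Characteristic polynomial: p(λ) = λ^3 + 11λ^2 + 30λ = λ(λ + 5)(λ + 6).
All 3 eigenvalues are distinct, so Q is diagonalizable.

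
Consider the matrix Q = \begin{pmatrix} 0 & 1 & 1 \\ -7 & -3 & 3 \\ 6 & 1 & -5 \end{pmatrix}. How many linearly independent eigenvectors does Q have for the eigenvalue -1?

Q + 1I = [[1, 1, 1], [-7, -2, 3], [6, 1, -4]].
This matrix has rank 2, so its null space has dimension 3 − 2 = 1.

1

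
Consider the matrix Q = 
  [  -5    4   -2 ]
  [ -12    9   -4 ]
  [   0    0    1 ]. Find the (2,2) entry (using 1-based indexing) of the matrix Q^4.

Characteristic polynomial: s^3 - 5s^2 + 7s - 3 = (s - 3)(s - 1)^2, so the eigenvalues are 1, 1, 3.
s=1: eigenvector (1, 2, 1).
s=1: eigenvector (-1, -1, 1).
s=3: eigenvector (1, 2, 0).
P = [[1, -1, 1], [2, -1, 2], [1, 1, 0]], D = diag(1, 1, 3), P⁻¹ = [[2, -1, 1], [-2, 1, 0], [-3, 2, -1]].
Q⁴ = P·diag(1, 1, 81)·P⁻¹ = [[-239, 160, -80], [-480, 321, -160], [0, 0, 1]].
The requested entry is 321.

321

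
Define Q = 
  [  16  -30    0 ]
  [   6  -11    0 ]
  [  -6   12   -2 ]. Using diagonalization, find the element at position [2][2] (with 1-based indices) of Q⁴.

Characteristic polynomial: λ^3 - 3λ^2 - 6λ + 8 = (λ - 4)(λ - 1)(λ + 2), so the eigenvalues are -2, 1, 4.
λ=4: eigenvector (5, 2, -1).
λ=1: eigenvector (2, 1, 0).
λ=-2: eigenvector (0, 0, 1).
P = [[5, 2, 0], [2, 1, 0], [-1, 0, 1]], D = diag(4, 1, -2), P⁻¹ = [[1, -2, 0], [-2, 5, 0], [1, -2, 1]].
Q⁴ = P·diag(256, 1, 16)·P⁻¹ = [[1276, -2550, 0], [510, -1019, 0], [-240, 480, 16]].
The requested entry is -1019.

-1019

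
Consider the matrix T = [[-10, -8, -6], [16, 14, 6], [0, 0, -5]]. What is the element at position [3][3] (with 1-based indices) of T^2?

25

Characteristic polynomial: λ^3 + λ^2 - 32λ - 60 = (λ - 6)(λ + 2)(λ + 5), so the eigenvalues are -5, -2, 6.
λ=-5: eigenvector (2, -2, 1).
λ=-2: eigenvector (1, -1, 0).
λ=6: eigenvector (1, -2, 0).
P = [[2, 1, 1], [-2, -1, -2], [1, 0, 0]], D = diag(-5, -2, 6), P⁻¹ = [[0, 0, 1], [2, 1, -2], [-1, -1, 0]].
T² = P·diag(25, 4, 36)·P⁻¹ = [[-28, -32, 42], [64, 68, -42], [0, 0, 25]].
The requested entry is 25.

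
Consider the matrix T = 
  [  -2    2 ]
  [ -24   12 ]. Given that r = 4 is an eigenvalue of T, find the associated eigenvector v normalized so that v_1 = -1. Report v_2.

T − 4I = [[-6, 2], [-24, 8]].
Solving (T − 4I)v = 0 gives the eigenspace spanned by (-1, -3).
With v_1 = -1, v = (-1, -3), so v_2 = -3.

-3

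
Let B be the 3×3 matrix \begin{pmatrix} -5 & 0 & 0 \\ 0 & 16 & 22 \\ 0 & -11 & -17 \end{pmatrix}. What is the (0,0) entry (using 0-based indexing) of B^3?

-125

Characteristic polynomial: μ^3 + 6μ^2 - 25μ - 150 = (μ - 5)(μ + 5)(μ + 6), so the eigenvalues are -6, -5, 5.
μ=-5: eigenvector (1, 0, 0).
μ=5: eigenvector (0, -2, 1).
μ=-6: eigenvector (0, -1, 1).
P = [[1, 0, 0], [0, -2, -1], [0, 1, 1]], D = diag(-5, 5, -6), P⁻¹ = [[1, 0, 0], [0, -1, -1], [0, 1, 2]].
B³ = P·diag(-125, 125, -216)·P⁻¹ = [[-125, 0, 0], [0, 466, 682], [0, -341, -557]].
The requested entry is -125.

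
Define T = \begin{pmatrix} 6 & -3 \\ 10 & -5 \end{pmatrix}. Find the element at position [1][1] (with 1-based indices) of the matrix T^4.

Characteristic polynomial: r^2 - r = r(r - 1), so the eigenvalues are 0, 1.
r=0: eigenvector (1, 2).
r=1: eigenvector (-3, -5).
P = [[1, -3], [2, -5]], D = diag(0, 1), P⁻¹ = [[-5, 3], [-2, 1]].
T⁴ = P·diag(0, 1)·P⁻¹ = [[6, -3], [10, -5]].
The requested entry is 6.

6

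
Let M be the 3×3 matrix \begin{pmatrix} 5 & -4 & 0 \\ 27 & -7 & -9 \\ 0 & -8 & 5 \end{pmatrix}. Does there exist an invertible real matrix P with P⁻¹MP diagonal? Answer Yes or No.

No

Characteristic polynomial: p(μ) = μ^3 - 3μ^2 - 9μ - 5 = (μ - 5)(μ + 1)^2.
μ = -1 has algebraic multiplicity 2; rank(M + 1I) = 2, so geometric multiplicity = 1.
Geometric multiplicity < algebraic multiplicity, so M is not diagonalizable.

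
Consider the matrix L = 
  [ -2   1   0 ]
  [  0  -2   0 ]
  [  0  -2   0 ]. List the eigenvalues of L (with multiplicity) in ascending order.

Characteristic polynomial: p(λ) = λ^3 + 4λ^2 + 4λ = λ(λ + 2)^2.
Roots (with multiplicity): -2, -2, 0.

-2, -2, 0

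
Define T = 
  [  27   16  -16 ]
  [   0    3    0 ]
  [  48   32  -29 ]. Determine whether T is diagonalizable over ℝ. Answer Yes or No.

Characteristic polynomial: p(r) = r^3 - r^2 - 21r + 45 = (r - 3)^2(r + 5).
r = 3 has algebraic multiplicity 2; rank(T − 3I) = 1, so geometric multiplicity = 2.
Every eigenvalue has geometric = algebraic multiplicity, so T is diagonalizable.

Yes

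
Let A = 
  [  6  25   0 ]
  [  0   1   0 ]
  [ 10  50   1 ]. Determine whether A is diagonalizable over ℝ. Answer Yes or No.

Yes

Characteristic polynomial: p(s) = s^3 - 8s^2 + 13s - 6 = (s - 6)(s - 1)^2.
s = 1 has algebraic multiplicity 2; rank(A − 1I) = 1, so geometric multiplicity = 2.
Every eigenvalue has geometric = algebraic multiplicity, so A is diagonalizable.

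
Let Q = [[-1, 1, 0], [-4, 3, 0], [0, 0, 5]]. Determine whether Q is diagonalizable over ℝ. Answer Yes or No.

No

Characteristic polynomial: p(t) = t^3 - 7t^2 + 11t - 5 = (t - 5)(t - 1)^2.
t = 1 has algebraic multiplicity 2; rank(Q − 1I) = 2, so geometric multiplicity = 1.
Geometric multiplicity < algebraic multiplicity, so Q is not diagonalizable.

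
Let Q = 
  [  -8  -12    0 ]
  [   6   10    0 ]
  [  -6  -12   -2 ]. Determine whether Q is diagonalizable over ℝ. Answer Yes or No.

Yes

Characteristic polynomial: p(t) = t^3 - 12t - 16 = (t - 4)(t + 2)^2.
t = -2 has algebraic multiplicity 2; rank(Q + 2I) = 1, so geometric multiplicity = 2.
Every eigenvalue has geometric = algebraic multiplicity, so Q is diagonalizable.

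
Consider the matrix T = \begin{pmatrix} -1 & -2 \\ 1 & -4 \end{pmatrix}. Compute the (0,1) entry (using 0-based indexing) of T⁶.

Characteristic polynomial: λ^2 + 5λ + 6 = (λ + 2)(λ + 3), so the eigenvalues are -3, -2.
λ=-2: eigenvector (-2, -1).
λ=-3: eigenvector (1, 1).
P = [[-2, 1], [-1, 1]], D = diag(-2, -3), P⁻¹ = [[-1, 1], [-1, 2]].
T⁶ = P·diag(64, 729)·P⁻¹ = [[-601, 1330], [-665, 1394]].
The requested entry is 1330.

1330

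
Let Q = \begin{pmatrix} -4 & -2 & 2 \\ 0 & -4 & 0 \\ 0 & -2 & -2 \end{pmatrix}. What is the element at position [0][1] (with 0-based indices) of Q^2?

Characteristic polynomial: r^3 + 10r^2 + 32r + 32 = (r + 2)(r + 4)^2, so the eigenvalues are -4, -4, -2.
r=-4: eigenvector (1, 1, 1).
r=-2: eigenvector (1, 0, 1).
r=-4: eigenvector (0, 1, 1).
P = [[1, 1, 0], [1, 0, 1], [1, 1, 1]], D = diag(-4, -2, -4), P⁻¹ = [[1, 1, -1], [0, -1, 1], [-1, 0, 1]].
Q² = P·diag(16, 4, 16)·P⁻¹ = [[16, 12, -12], [0, 16, 0], [0, 12, 4]].
The requested entry is 12.

12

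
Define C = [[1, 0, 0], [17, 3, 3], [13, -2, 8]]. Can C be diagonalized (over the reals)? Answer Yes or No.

Characteristic polynomial: p(λ) = λ^3 - 12λ^2 + 41λ - 30 = (λ - 6)(λ - 5)(λ - 1).
All 3 eigenvalues are distinct, so C is diagonalizable.

Yes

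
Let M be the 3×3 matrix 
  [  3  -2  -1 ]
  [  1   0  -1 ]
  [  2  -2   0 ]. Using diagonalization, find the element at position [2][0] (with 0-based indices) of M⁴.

16

Characteristic polynomial: λ^3 - 3λ^2 + 2λ = λ(λ - 2)(λ - 1), so the eigenvalues are 0, 1, 2.
λ=2: eigenvector (-1, 0, -1).
λ=1: eigenvector (1, 1, 0).
λ=0: eigenvector (1, 1, 1).
P = [[-1, 1, 1], [0, 1, 1], [-1, 0, 1]], D = diag(2, 1, 0), P⁻¹ = [[-1, 1, 0], [1, 0, -1], [-1, 1, 1]].
M⁴ = P·diag(16, 1, 0)·P⁻¹ = [[17, -16, -1], [1, 0, -1], [16, -16, 0]].
The requested entry is 16.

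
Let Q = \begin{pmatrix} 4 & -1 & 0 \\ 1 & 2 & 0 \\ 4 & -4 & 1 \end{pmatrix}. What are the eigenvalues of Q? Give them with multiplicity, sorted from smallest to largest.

Characteristic polynomial: p(λ) = λ^3 - 7λ^2 + 15λ - 9 = (λ - 3)^2(λ - 1).
Roots (with multiplicity): 1, 3, 3.

1, 3, 3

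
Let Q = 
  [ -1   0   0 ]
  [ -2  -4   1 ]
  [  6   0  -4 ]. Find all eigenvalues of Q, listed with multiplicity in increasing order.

Characteristic polynomial: p(r) = r^3 + 9r^2 + 24r + 16 = (r + 1)(r + 4)^2.
Roots (with multiplicity): -4, -4, -1.

-4, -4, -1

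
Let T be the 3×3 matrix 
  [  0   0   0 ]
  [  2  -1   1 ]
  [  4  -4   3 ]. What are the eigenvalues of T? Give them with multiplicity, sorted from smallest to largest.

0, 1, 1

Characteristic polynomial: p(s) = s^3 - 2s^2 + s = s(s - 1)^2.
Roots (with multiplicity): 0, 1, 1.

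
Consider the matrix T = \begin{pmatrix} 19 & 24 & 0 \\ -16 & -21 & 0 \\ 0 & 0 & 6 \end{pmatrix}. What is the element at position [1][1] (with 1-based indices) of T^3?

Characteristic polynomial: μ^3 - 4μ^2 - 27μ + 90 = (μ - 6)(μ - 3)(μ + 5), so the eigenvalues are -5, 3, 6.
μ=-5: eigenvector (-1, 1, 0).
μ=3: eigenvector (3, -2, 0).
μ=6: eigenvector (0, 0, 1).
P = [[-1, 3, 0], [1, -2, 0], [0, 0, 1]], D = diag(-5, 3, 6), P⁻¹ = [[2, 3, 0], [1, 1, 0], [0, 0, 1]].
T³ = P·diag(-125, 27, 216)·P⁻¹ = [[331, 456, 0], [-304, -429, 0], [0, 0, 216]].
The requested entry is 331.

331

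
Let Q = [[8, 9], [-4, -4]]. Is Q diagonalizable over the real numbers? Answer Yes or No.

Characteristic polynomial: p(t) = t^2 - 4t + 4 = (t - 2)^2.
t = 2 has algebraic multiplicity 2; rank(Q − 2I) = 1, so geometric multiplicity = 1.
Geometric multiplicity < algebraic multiplicity, so Q is not diagonalizable.

No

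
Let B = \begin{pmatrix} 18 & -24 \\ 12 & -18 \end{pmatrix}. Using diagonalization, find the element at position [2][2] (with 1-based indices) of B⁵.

-23328

Characteristic polynomial: t^2 - 36 = (t - 6)(t + 6), so the eigenvalues are -6, 6.
t=6: eigenvector (-2, -1).
t=-6: eigenvector (1, 1).
P = [[-2, 1], [-1, 1]], D = diag(6, -6), P⁻¹ = [[-1, 1], [-1, 2]].
B⁵ = P·diag(7776, -7776)·P⁻¹ = [[23328, -31104], [15552, -23328]].
The requested entry is -23328.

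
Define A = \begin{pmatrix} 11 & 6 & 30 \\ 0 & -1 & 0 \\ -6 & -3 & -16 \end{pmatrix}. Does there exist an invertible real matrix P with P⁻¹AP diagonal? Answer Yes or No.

Characteristic polynomial: p(r) = r^3 + 6r^2 + 9r + 4 = (r + 1)^2(r + 4).
r = -1 has algebraic multiplicity 2; rank(A + 1I) = 1, so geometric multiplicity = 2.
Every eigenvalue has geometric = algebraic multiplicity, so A is diagonalizable.

Yes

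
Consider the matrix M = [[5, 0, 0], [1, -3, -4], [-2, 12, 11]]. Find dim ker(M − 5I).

1

M − 5I = [[0, 0, 0], [1, -8, -4], [-2, 12, 6]].
This matrix has rank 2, so its null space has dimension 3 − 2 = 1.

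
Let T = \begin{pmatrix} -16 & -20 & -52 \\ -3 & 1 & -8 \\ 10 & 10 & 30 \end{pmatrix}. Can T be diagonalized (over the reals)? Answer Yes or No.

Characteristic polynomial: p(s) = s^3 - 15s^2 + 74s - 120 = (s - 6)(s - 5)(s - 4).
All 3 eigenvalues are distinct, so T is diagonalizable.

Yes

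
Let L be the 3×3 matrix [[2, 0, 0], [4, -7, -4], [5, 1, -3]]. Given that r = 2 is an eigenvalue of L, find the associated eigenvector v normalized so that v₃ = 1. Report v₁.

L − 2I = [[0, 0, 0], [4, -9, -4], [5, 1, -5]].
Solving (L − 2I)v = 0 gives the eigenspace spanned by (1, 0, 1).
With v₃ = 1, v = (1, 0, 1), so v₁ = 1.

1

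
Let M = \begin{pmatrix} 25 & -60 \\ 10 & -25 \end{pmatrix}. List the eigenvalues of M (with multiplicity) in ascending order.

Characteristic polynomial: p(r) = r^2 - 25 = (r - 5)(r + 5).
Roots (with multiplicity): -5, 5.

-5, 5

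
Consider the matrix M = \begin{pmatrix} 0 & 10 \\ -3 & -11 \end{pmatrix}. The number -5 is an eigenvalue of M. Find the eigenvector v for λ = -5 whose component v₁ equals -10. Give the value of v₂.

M + 5I = [[5, 10], [-3, -6]].
Solving (M + 5I)v = 0 gives the eigenspace spanned by (-10, 5).
With v₁ = -10, v = (-10, 5), so v₂ = 5.

5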